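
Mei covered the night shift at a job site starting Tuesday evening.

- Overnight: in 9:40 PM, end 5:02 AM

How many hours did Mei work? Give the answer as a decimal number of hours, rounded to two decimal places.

7.37 hours

Overnight: 9:40 PM → midnight = 2 h 20 min; midnight → 5:02 AM = 5 h 2 min; span 7 h 22 min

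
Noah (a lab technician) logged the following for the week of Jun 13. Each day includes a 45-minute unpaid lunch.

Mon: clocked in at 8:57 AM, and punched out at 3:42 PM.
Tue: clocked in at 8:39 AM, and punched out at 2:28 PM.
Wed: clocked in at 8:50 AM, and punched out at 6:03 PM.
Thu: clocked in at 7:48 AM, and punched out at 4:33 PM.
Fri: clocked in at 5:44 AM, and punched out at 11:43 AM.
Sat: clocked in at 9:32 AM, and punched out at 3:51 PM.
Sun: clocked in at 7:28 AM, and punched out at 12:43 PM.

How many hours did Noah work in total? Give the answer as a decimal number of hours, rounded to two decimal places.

42.83 hours

Mon: 8:57 AM–3:42 PM = 6 h 45 min; less 45 min break → 6 h 0 min
Tue: 8:39 AM–2:28 PM = 5 h 49 min; less 45 min break → 5 h 4 min
Wed: 8:50 AM–6:03 PM = 9 h 13 min; less 45 min break → 8 h 28 min
Thu: 7:48 AM–4:33 PM = 8 h 45 min; less 45 min break → 8 h 0 min
Fri: 5:44 AM–11:43 AM = 5 h 59 min; less 45 min break → 5 h 14 min
Sat: 9:32 AM–3:51 PM = 6 h 19 min; less 45 min break → 5 h 34 min
Sun: 7:28 AM–12:43 PM = 5 h 15 min; less 45 min break → 4 h 30 min
Total: 6 h 0 min + 5 h 4 min + 8 h 28 min + 8 h 0 min + 5 h 14 min + 5 h 34 min + 4 h 30 min = 42 h 50 min.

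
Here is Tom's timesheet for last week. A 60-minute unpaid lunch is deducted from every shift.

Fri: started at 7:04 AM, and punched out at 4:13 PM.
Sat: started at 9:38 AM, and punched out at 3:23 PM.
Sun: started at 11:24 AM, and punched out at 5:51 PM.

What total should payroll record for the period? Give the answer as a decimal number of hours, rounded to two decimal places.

Fri: 7:04 AM–4:13 PM = 9 h 9 min; less 60 min break → 8 h 9 min
Sat: 9:38 AM–3:23 PM = 5 h 45 min; less 60 min break → 4 h 45 min
Sun: 11:24 AM–5:51 PM = 6 h 27 min; less 60 min break → 5 h 27 min
Total: 8 h 9 min + 4 h 45 min + 5 h 27 min = 18 h 21 min.

18.35 hours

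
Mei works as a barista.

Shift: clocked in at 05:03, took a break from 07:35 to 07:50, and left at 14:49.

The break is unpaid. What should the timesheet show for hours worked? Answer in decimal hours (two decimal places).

Shift: 05:03–14:49 = 9 h 46 min; less 15 min break → 9 h 31 min

9.52 hours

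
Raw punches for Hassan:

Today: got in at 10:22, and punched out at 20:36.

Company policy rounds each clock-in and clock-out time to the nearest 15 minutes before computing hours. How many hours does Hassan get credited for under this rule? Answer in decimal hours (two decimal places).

10.25 hours

Today: in 10:22→10:15, out 20:36→20:30; 10 h 15 min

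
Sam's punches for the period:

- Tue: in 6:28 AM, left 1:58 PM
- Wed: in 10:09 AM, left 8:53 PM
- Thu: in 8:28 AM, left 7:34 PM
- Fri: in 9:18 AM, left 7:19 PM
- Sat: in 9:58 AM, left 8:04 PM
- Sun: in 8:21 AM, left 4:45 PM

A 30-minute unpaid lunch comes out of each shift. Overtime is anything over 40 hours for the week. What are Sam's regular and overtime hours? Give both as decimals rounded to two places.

Tue: 6:28 AM–1:58 PM = 7 h 30 min; less 30 min break → 7 h 0 min
Wed: 10:09 AM–8:53 PM = 10 h 44 min; less 30 min break → 10 h 14 min
Thu: 8:28 AM–7:34 PM = 11 h 6 min; less 30 min break → 10 h 36 min
Fri: 9:18 AM–7:19 PM = 10 h 1 min; less 30 min break → 9 h 31 min
Sat: 9:58 AM–8:04 PM = 10 h 6 min; less 30 min break → 9 h 36 min
Sun: 8:21 AM–4:45 PM = 8 h 24 min; less 30 min break → 7 h 54 min
Total worked: 54 h 51 min = 54.85 h.
Threshold 40 h → overtime 14 h 51 min, regular 40 h 0 min.

Regular 40.00 hours, overtime 14.85 hours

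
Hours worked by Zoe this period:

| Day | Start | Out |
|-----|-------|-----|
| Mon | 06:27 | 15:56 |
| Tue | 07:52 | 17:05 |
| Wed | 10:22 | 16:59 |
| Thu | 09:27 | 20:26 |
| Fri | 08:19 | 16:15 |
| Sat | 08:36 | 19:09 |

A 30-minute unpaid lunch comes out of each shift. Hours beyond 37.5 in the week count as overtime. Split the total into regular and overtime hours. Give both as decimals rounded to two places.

Regular 37.50 hours, overtime 14.28 hours

Mon: 06:27–15:56 = 9 h 29 min; less 30 min break → 8 h 59 min
Tue: 07:52–17:05 = 9 h 13 min; less 30 min break → 8 h 43 min
Wed: 10:22–16:59 = 6 h 37 min; less 30 min break → 6 h 7 min
Thu: 09:27–20:26 = 10 h 59 min; less 30 min break → 10 h 29 min
Fri: 08:19–16:15 = 7 h 56 min; less 30 min break → 7 h 26 min
Sat: 08:36–19:09 = 10 h 33 min; less 30 min break → 10 h 3 min
Total worked: 51 h 47 min = 51.78 h.
Threshold 37.5 h → overtime 14 h 17 min, regular 37 h 30 min.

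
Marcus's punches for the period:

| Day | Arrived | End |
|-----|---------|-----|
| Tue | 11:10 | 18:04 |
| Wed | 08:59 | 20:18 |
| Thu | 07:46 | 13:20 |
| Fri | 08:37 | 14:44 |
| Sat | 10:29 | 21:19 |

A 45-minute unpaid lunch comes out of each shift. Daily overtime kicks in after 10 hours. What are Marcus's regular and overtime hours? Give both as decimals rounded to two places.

Regular 36.33 hours, overtime 0.65 hours

Tue: 11:10–18:04 = 6 h 54 min; less 45 min break → 6 h 9 min
Wed: 08:59–20:18 = 11 h 19 min; less 45 min break → 10 h 34 min
Thu: 07:46–13:20 = 5 h 34 min; less 45 min break → 4 h 49 min
Fri: 08:37–14:44 = 6 h 7 min; less 45 min break → 5 h 22 min
Sat: 10:29–21:19 = 10 h 50 min; less 45 min break → 10 h 5 min
Tue reg 6 h 9 min / OT 0 h 0 min; Wed reg 10 h 0 min / OT 0 h 34 min; Thu reg 4 h 49 min / OT 0 h 0 min; Fri reg 5 h 22 min / OT 0 h 0 min; Sat reg 10 h 0 min / OT 0 h 5 min.
Totals: regular 36 h 20 min, overtime 0 h 39 min.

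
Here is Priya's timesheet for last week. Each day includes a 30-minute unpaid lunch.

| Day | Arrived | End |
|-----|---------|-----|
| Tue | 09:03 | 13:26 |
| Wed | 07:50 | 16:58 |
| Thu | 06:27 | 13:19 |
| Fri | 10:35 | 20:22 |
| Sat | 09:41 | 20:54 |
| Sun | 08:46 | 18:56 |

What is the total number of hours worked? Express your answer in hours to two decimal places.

Tue: 09:03–13:26 = 4 h 23 min; less 30 min break → 3 h 53 min
Wed: 07:50–16:58 = 9 h 8 min; less 30 min break → 8 h 38 min
Thu: 06:27–13:19 = 6 h 52 min; less 30 min break → 6 h 22 min
Fri: 10:35–20:22 = 9 h 47 min; less 30 min break → 9 h 17 min
Sat: 09:41–20:54 = 11 h 13 min; less 30 min break → 10 h 43 min
Sun: 08:46–18:56 = 10 h 10 min; less 30 min break → 9 h 40 min
Total: 3 h 53 min + 8 h 38 min + 6 h 22 min + 9 h 17 min + 10 h 43 min + 9 h 40 min = 48 h 33 min.

48.55 hours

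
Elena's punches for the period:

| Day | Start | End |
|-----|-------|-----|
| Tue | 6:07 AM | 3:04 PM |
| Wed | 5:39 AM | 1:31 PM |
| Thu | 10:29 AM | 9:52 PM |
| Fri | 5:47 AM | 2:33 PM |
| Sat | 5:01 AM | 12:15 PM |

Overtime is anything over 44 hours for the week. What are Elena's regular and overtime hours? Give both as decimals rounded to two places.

Regular 44.00 hours, overtime 0.20 hours

Tue: 6:07 AM–3:04 PM = 8 h 57 min
Wed: 5:39 AM–1:31 PM = 7 h 52 min
Thu: 10:29 AM–9:52 PM = 11 h 23 min
Fri: 5:47 AM–2:33 PM = 8 h 46 min
Sat: 5:01 AM–12:15 PM = 7 h 14 min
Total worked: 44 h 12 min = 44.20 h.
Threshold 44 h → overtime 0 h 12 min, regular 44 h 0 min.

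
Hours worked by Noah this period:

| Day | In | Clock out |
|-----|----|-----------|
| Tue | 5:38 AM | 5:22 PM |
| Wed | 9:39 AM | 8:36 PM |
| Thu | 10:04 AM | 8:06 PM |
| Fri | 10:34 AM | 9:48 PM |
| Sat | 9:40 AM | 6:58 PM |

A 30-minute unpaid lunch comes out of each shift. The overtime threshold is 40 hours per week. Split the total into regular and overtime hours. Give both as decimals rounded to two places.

Tue: 5:38 AM–5:22 PM = 11 h 44 min; less 30 min break → 11 h 14 min
Wed: 9:39 AM–8:36 PM = 10 h 57 min; less 30 min break → 10 h 27 min
Thu: 10:04 AM–8:06 PM = 10 h 2 min; less 30 min break → 9 h 32 min
Fri: 10:34 AM–9:48 PM = 11 h 14 min; less 30 min break → 10 h 44 min
Sat: 9:40 AM–6:58 PM = 9 h 18 min; less 30 min break → 8 h 48 min
Total worked: 50 h 45 min = 50.75 h.
Threshold 40 h → overtime 10 h 45 min, regular 40 h 0 min.

Regular 40.00 hours, overtime 10.75 hours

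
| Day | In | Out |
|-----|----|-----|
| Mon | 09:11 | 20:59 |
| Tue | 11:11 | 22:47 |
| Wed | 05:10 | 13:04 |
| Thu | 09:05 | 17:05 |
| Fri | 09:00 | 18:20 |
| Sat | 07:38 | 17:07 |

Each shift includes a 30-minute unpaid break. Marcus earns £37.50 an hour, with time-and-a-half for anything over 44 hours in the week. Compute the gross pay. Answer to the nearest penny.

£2275.31

Mon: 09:11–20:59 = 11 h 48 min; less 30 min break → 11 h 18 min
Tue: 11:11–22:47 = 11 h 36 min; less 30 min break → 11 h 6 min
Wed: 05:10–13:04 = 7 h 54 min; less 30 min break → 7 h 24 min
Thu: 09:05–17:05 = 8 h 0 min; less 30 min break → 7 h 30 min
Fri: 09:00–18:20 = 9 h 20 min; less 30 min break → 8 h 50 min
Sat: 07:38–17:07 = 9 h 29 min; less 30 min break → 8 h 59 min
Total worked: 55 h 7 min = 3307 min.
Regular 44 h 0 min = 2640 min at £37.50/h; overtime 11 h 7 min = 667 min at £56.25/h.
Pay = (2640 × £37.50 + 667 × £56.25) ÷ 60 = £2275.31.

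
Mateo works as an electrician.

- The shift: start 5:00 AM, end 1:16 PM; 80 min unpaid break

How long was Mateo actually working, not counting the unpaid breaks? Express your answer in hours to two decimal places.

The shift: 5:00 AM–1:16 PM = 8 h 16 min; less 80 min break → 6 h 56 min

6.93 hours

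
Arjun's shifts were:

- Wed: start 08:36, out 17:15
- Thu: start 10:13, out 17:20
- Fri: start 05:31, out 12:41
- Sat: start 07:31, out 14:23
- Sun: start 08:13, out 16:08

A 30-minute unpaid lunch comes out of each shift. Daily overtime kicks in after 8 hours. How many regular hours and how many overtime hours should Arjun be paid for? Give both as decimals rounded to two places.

Wed: 08:36–17:15 = 8 h 39 min; less 30 min break → 8 h 9 min
Thu: 10:13–17:20 = 7 h 7 min; less 30 min break → 6 h 37 min
Fri: 05:31–12:41 = 7 h 10 min; less 30 min break → 6 h 40 min
Sat: 07:31–14:23 = 6 h 52 min; less 30 min break → 6 h 22 min
Sun: 08:13–16:08 = 7 h 55 min; less 30 min break → 7 h 25 min
Wed reg 8 h 0 min / OT 0 h 9 min; Thu reg 6 h 37 min / OT 0 h 0 min; Fri reg 6 h 40 min / OT 0 h 0 min; Sat reg 6 h 22 min / OT 0 h 0 min; Sun reg 7 h 25 min / OT 0 h 0 min.
Totals: regular 35 h 4 min, overtime 0 h 9 min.

Regular 35.07 hours, overtime 0.15 hours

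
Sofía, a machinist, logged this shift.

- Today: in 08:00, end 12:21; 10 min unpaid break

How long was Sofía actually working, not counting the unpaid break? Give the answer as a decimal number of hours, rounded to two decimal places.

Today: 08:00–12:21 = 4 h 21 min; less 10 min break → 4 h 11 min

4.18 hours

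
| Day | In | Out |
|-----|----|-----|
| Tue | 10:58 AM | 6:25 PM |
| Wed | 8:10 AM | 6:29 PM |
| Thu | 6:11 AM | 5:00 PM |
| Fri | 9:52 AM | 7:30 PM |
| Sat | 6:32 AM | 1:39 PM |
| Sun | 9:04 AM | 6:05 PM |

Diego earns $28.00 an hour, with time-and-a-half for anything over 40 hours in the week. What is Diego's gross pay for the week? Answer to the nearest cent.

Tue: 10:58 AM–6:25 PM = 7 h 27 min
Wed: 8:10 AM–6:29 PM = 10 h 19 min
Thu: 6:11 AM–5:00 PM = 10 h 49 min
Fri: 9:52 AM–7:30 PM = 9 h 38 min
Sat: 6:32 AM–1:39 PM = 7 h 7 min
Sun: 9:04 AM–6:05 PM = 9 h 1 min
Total worked: 54 h 21 min = 3261 min.
Regular 40 h 0 min = 2400 min at $28.00/h; overtime 14 h 21 min = 861 min at $42.00/h.
Pay = (2400 × $28.00 + 861 × $42.00) ÷ 60 = $1722.70.

$1722.70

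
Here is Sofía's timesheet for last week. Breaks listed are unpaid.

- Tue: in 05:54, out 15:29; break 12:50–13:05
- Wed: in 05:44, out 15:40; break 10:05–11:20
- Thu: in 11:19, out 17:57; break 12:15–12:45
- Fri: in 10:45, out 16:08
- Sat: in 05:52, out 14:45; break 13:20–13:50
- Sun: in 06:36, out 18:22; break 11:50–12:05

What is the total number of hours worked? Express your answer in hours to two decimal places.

49.43 hours

Tue: 05:54–15:29 = 9 h 35 min; less 15 min break → 9 h 20 min
Wed: 05:44–15:40 = 9 h 56 min; less 75 min break → 8 h 41 min
Thu: 11:19–17:57 = 6 h 38 min; less 30 min break → 6 h 8 min
Fri: 10:45–16:08 = 5 h 23 min
Sat: 05:52–14:45 = 8 h 53 min; less 30 min break → 8 h 23 min
Sun: 06:36–18:22 = 11 h 46 min; less 15 min break → 11 h 31 min
Total: 9 h 20 min + 8 h 41 min + 6 h 8 min + 5 h 23 min + 8 h 23 min + 11 h 31 min = 49 h 26 min.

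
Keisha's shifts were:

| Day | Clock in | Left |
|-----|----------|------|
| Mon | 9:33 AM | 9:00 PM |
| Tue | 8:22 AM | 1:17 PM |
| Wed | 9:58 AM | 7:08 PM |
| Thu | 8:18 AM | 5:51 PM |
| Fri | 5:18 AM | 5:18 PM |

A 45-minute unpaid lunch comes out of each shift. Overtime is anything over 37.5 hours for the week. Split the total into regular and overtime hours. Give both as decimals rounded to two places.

Regular 37.50 hours, overtime 5.83 hours

Mon: 9:33 AM–9:00 PM = 11 h 27 min; less 45 min break → 10 h 42 min
Tue: 8:22 AM–1:17 PM = 4 h 55 min; less 45 min break → 4 h 10 min
Wed: 9:58 AM–7:08 PM = 9 h 10 min; less 45 min break → 8 h 25 min
Thu: 8:18 AM–5:51 PM = 9 h 33 min; less 45 min break → 8 h 48 min
Fri: 5:18 AM–5:18 PM = 12 h 0 min; less 45 min break → 11 h 15 min
Total worked: 43 h 20 min = 43.33 h.
Threshold 37.5 h → overtime 5 h 50 min, regular 37 h 30 min.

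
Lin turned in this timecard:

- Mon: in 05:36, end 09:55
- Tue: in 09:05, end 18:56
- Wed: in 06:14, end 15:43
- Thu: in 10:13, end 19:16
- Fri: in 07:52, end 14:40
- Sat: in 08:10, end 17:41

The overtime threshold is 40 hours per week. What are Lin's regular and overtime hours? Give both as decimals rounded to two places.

Regular 40.00 hours, overtime 9.02 hours

Mon: 05:36–09:55 = 4 h 19 min
Tue: 09:05–18:56 = 9 h 51 min
Wed: 06:14–15:43 = 9 h 29 min
Thu: 10:13–19:16 = 9 h 3 min
Fri: 07:52–14:40 = 6 h 48 min
Sat: 08:10–17:41 = 9 h 31 min
Total worked: 49 h 1 min = 49.02 h.
Threshold 40 h → overtime 9 h 1 min, regular 40 h 0 min.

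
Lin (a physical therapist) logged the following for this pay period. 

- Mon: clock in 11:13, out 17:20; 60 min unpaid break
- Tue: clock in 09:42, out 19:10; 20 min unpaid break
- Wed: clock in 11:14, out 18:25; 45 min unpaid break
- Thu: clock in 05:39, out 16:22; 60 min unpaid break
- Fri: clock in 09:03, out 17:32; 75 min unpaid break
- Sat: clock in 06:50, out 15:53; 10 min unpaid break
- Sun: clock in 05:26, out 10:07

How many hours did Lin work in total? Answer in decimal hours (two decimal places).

Mon: 11:13–17:20 = 6 h 7 min; less 60 min break → 5 h 7 min
Tue: 09:42–19:10 = 9 h 28 min; less 20 min break → 9 h 8 min
Wed: 11:14–18:25 = 7 h 11 min; less 45 min break → 6 h 26 min
Thu: 05:39–16:22 = 10 h 43 min; less 60 min break → 9 h 43 min
Fri: 09:03–17:32 = 8 h 29 min; less 75 min break → 7 h 14 min
Sat: 06:50–15:53 = 9 h 3 min; less 10 min break → 8 h 53 min
Sun: 05:26–10:07 = 4 h 41 min
Total: 5 h 7 min + 9 h 8 min + 6 h 26 min + 9 h 43 min + 7 h 14 min + 8 h 53 min + 4 h 41 min = 51 h 12 min.

51.20 hours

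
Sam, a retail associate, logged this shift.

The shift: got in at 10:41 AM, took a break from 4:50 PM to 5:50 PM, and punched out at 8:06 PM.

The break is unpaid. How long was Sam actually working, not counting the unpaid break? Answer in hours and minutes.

8 h 25 min

The shift: 10:41 AM–8:06 PM = 9 h 25 min; less 60 min break → 8 h 25 min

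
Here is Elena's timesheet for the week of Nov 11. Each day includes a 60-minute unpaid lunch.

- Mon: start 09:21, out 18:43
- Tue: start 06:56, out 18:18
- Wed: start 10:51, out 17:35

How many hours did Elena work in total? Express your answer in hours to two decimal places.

24.47 hours

Mon: 09:21–18:43 = 9 h 22 min; less 60 min break → 8 h 22 min
Tue: 06:56–18:18 = 11 h 22 min; less 60 min break → 10 h 22 min
Wed: 10:51–17:35 = 6 h 44 min; less 60 min break → 5 h 44 min
Total: 8 h 22 min + 10 h 22 min + 5 h 44 min = 24 h 28 min.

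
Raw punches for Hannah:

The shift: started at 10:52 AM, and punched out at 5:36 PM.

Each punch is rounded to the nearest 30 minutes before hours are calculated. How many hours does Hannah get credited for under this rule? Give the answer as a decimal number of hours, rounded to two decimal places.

6.50 hours

The shift: in 10:52 AM→11:00 AM, out 5:36 PM→5:30 PM; 6 h 30 min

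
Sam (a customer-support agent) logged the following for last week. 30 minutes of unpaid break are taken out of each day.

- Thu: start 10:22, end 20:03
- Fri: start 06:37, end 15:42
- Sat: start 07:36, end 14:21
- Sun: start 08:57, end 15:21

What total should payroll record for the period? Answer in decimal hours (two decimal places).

29.92 hours

Thu: 10:22–20:03 = 9 h 41 min; less 30 min break → 9 h 11 min
Fri: 06:37–15:42 = 9 h 5 min; less 30 min break → 8 h 35 min
Sat: 07:36–14:21 = 6 h 45 min; less 30 min break → 6 h 15 min
Sun: 08:57–15:21 = 6 h 24 min; less 30 min break → 5 h 54 min
Total: 9 h 11 min + 8 h 35 min + 6 h 15 min + 5 h 54 min = 29 h 55 min.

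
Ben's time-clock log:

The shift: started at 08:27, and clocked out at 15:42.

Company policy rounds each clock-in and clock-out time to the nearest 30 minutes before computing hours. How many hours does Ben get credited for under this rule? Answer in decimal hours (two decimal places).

7.00 hours

The shift: in 08:27→08:30, out 15:42→15:30; 7 h 0 min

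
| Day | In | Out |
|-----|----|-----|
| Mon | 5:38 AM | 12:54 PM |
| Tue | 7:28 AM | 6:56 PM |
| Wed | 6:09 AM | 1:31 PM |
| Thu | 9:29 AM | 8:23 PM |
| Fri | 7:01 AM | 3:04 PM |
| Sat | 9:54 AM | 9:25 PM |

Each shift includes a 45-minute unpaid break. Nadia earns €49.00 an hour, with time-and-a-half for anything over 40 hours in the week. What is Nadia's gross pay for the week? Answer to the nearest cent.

€2846.90

Mon: 5:38 AM–12:54 PM = 7 h 16 min; less 45 min break → 6 h 31 min
Tue: 7:28 AM–6:56 PM = 11 h 28 min; less 45 min break → 10 h 43 min
Wed: 6:09 AM–1:31 PM = 7 h 22 min; less 45 min break → 6 h 37 min
Thu: 9:29 AM–8:23 PM = 10 h 54 min; less 45 min break → 10 h 9 min
Fri: 7:01 AM–3:04 PM = 8 h 3 min; less 45 min break → 7 h 18 min
Sat: 9:54 AM–9:25 PM = 11 h 31 min; less 45 min break → 10 h 46 min
Total worked: 52 h 4 min = 3124 min.
Regular 40 h 0 min = 2400 min at €49.00/h; overtime 12 h 4 min = 724 min at €73.50/h.
Pay = (2400 × €49.00 + 724 × €73.50) ÷ 60 = €2846.90.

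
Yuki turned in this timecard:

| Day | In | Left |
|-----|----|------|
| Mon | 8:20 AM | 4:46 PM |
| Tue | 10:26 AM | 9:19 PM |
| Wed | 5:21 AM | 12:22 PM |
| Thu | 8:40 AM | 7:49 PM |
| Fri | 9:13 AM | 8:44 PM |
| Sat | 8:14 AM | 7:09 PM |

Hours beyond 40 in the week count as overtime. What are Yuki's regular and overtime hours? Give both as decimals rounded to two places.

Mon: 8:20 AM–4:46 PM = 8 h 26 min
Tue: 10:26 AM–9:19 PM = 10 h 53 min
Wed: 5:21 AM–12:22 PM = 7 h 1 min
Thu: 8:40 AM–7:49 PM = 11 h 9 min
Fri: 9:13 AM–8:44 PM = 11 h 31 min
Sat: 8:14 AM–7:09 PM = 10 h 55 min
Total worked: 59 h 55 min = 59.92 h.
Threshold 40 h → overtime 19 h 55 min, regular 40 h 0 min.

Regular 40.00 hours, overtime 19.92 hours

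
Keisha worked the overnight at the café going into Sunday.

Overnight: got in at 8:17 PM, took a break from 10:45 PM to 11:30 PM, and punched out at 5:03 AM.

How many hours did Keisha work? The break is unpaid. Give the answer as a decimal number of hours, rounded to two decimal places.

Overnight: 8:17 PM → midnight = 3 h 43 min; midnight → 5:03 AM = 5 h 3 min; span 8 h 46 min; less 45 min break → 8 h 1 min

8.02 hours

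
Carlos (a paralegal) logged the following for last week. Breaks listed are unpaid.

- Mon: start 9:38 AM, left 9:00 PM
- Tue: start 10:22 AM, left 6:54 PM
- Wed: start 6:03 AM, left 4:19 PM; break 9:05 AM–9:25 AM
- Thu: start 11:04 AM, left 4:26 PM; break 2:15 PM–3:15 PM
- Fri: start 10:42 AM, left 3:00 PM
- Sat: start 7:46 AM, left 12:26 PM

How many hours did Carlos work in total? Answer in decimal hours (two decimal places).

Mon: 9:38 AM–9:00 PM = 11 h 22 min
Tue: 10:22 AM–6:54 PM = 8 h 32 min
Wed: 6:03 AM–4:19 PM = 10 h 16 min; less 20 min break → 9 h 56 min
Thu: 11:04 AM–4:26 PM = 5 h 22 min; less 60 min break → 4 h 22 min
Fri: 10:42 AM–3:00 PM = 4 h 18 min
Sat: 7:46 AM–12:26 PM = 4 h 40 min
Total: 11 h 22 min + 8 h 32 min + 9 h 56 min + 4 h 22 min + 4 h 18 min + 4 h 40 min = 43 h 10 min.

43.17 hours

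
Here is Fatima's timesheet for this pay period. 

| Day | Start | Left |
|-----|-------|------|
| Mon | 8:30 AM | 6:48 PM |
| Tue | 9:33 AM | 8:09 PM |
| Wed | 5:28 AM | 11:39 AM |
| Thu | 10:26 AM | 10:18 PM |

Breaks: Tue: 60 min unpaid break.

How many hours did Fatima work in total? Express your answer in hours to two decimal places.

Mon: 8:30 AM–6:48 PM = 10 h 18 min
Tue: 9:33 AM–8:09 PM = 10 h 36 min; less 60 min break → 9 h 36 min
Wed: 5:28 AM–11:39 AM = 6 h 11 min
Thu: 10:26 AM–10:18 PM = 11 h 52 min
Total: 10 h 18 min + 9 h 36 min + 6 h 11 min + 11 h 52 min = 37 h 57 min.

37.95 hours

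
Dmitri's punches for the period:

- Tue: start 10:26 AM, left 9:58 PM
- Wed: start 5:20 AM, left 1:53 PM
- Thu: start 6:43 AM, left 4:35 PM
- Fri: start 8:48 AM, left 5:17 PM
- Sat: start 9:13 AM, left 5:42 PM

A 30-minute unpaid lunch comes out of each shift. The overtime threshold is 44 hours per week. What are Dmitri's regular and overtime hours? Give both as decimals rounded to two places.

Tue: 10:26 AM–9:58 PM = 11 h 32 min; less 30 min break → 11 h 2 min
Wed: 5:20 AM–1:53 PM = 8 h 33 min; less 30 min break → 8 h 3 min
Thu: 6:43 AM–4:35 PM = 9 h 52 min; less 30 min break → 9 h 22 min
Fri: 8:48 AM–5:17 PM = 8 h 29 min; less 30 min break → 7 h 59 min
Sat: 9:13 AM–5:42 PM = 8 h 29 min; less 30 min break → 7 h 59 min
Total worked: 44 h 25 min = 44.42 h.
Threshold 44 h → overtime 0 h 25 min, regular 44 h 0 min.

Regular 44.00 hours, overtime 0.42 hours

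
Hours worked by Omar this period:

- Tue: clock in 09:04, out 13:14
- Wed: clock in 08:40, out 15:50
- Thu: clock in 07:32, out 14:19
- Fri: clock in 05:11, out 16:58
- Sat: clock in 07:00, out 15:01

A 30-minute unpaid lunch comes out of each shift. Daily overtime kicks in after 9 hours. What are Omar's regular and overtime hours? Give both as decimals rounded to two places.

Tue: 09:04–13:14 = 4 h 10 min; less 30 min break → 3 h 40 min
Wed: 08:40–15:50 = 7 h 10 min; less 30 min break → 6 h 40 min
Thu: 07:32–14:19 = 6 h 47 min; less 30 min break → 6 h 17 min
Fri: 05:11–16:58 = 11 h 47 min; less 30 min break → 11 h 17 min
Sat: 07:00–15:01 = 8 h 1 min; less 30 min break → 7 h 31 min
Tue reg 3 h 40 min / OT 0 h 0 min; Wed reg 6 h 40 min / OT 0 h 0 min; Thu reg 6 h 17 min / OT 0 h 0 min; Fri reg 9 h 0 min / OT 2 h 17 min; Sat reg 7 h 31 min / OT 0 h 0 min.
Totals: regular 33 h 8 min, overtime 2 h 17 min.

Regular 33.13 hours, overtime 2.28 hours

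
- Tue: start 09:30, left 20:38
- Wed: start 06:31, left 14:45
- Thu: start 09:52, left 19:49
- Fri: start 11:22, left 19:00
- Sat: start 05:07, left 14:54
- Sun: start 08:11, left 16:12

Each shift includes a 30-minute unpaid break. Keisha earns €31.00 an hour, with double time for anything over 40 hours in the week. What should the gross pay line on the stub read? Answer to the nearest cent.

Tue: 09:30–20:38 = 11 h 8 min; less 30 min break → 10 h 38 min
Wed: 06:31–14:45 = 8 h 14 min; less 30 min break → 7 h 44 min
Thu: 09:52–19:49 = 9 h 57 min; less 30 min break → 9 h 27 min
Fri: 11:22–19:00 = 7 h 38 min; less 30 min break → 7 h 8 min
Sat: 05:07–14:54 = 9 h 47 min; less 30 min break → 9 h 17 min
Sun: 08:11–16:12 = 8 h 1 min; less 30 min break → 7 h 31 min
Total worked: 51 h 45 min = 3105 min.
Regular 40 h 0 min = 2400 min at €31.00/h; overtime 11 h 45 min = 705 min at €62.00/h.
Pay = (2400 × €31.00 + 705 × €62.00) ÷ 60 = €1968.50.

€1968.50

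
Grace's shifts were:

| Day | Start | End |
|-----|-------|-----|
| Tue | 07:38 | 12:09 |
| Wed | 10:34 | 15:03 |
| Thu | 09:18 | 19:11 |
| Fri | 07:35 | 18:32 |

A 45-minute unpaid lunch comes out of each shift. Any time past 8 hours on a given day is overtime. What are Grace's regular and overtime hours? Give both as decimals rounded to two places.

Tue: 07:38–12:09 = 4 h 31 min; less 45 min break → 3 h 46 min
Wed: 10:34–15:03 = 4 h 29 min; less 45 min break → 3 h 44 min
Thu: 09:18–19:11 = 9 h 53 min; less 45 min break → 9 h 8 min
Fri: 07:35–18:32 = 10 h 57 min; less 45 min break → 10 h 12 min
Tue reg 3 h 46 min / OT 0 h 0 min; Wed reg 3 h 44 min / OT 0 h 0 min; Thu reg 8 h 0 min / OT 1 h 8 min; Fri reg 8 h 0 min / OT 2 h 12 min.
Totals: regular 23 h 30 min, overtime 3 h 20 min.

Regular 23.50 hours, overtime 3.33 hours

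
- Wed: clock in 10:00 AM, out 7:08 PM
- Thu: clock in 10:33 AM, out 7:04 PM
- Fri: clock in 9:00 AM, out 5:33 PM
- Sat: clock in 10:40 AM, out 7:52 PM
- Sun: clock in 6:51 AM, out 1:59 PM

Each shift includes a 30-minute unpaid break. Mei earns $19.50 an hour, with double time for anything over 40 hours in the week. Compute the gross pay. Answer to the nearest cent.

$781.30

Wed: 10:00 AM–7:08 PM = 9 h 8 min; less 30 min break → 8 h 38 min
Thu: 10:33 AM–7:04 PM = 8 h 31 min; less 30 min break → 8 h 1 min
Fri: 9:00 AM–5:33 PM = 8 h 33 min; less 30 min break → 8 h 3 min
Sat: 10:40 AM–7:52 PM = 9 h 12 min; less 30 min break → 8 h 42 min
Sun: 6:51 AM–1:59 PM = 7 h 8 min; less 30 min break → 6 h 38 min
Total worked: 40 h 2 min = 2402 min.
Regular 40 h 0 min = 2400 min at $19.50/h; overtime 0 h 2 min = 2 min at $39.00/h.
Pay = (2400 × $19.50 + 2 × $39.00) ÷ 60 = $781.30.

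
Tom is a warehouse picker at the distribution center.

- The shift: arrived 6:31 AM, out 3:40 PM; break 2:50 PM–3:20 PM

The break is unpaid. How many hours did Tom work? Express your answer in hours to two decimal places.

The shift: 6:31 AM–3:40 PM = 9 h 9 min; less 30 min break → 8 h 39 min

8.65 hours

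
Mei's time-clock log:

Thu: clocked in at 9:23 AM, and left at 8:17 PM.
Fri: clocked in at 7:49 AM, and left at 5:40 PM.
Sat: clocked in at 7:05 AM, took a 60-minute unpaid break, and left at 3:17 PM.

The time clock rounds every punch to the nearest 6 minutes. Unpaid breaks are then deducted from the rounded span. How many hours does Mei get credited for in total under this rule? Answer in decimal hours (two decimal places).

28.00 hours

Thu: in 9:23 AM→9:24 AM, out 8:17 PM→8:18 PM; 10 h 54 min
Fri: in 7:49 AM→7:48 AM, out 5:40 PM→5:42 PM; 9 h 54 min
Sat: in 7:05 AM→7:06 AM, out 3:17 PM→3:18 PM; 8 h 12 min − 60 min = 7 h 12 min
Total credited: 28 h 0 min.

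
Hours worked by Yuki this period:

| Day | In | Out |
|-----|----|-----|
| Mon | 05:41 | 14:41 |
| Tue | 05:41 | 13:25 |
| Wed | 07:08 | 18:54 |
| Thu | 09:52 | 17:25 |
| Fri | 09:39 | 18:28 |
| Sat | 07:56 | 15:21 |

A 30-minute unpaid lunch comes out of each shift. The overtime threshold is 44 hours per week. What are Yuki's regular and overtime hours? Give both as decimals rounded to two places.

Regular 44.00 hours, overtime 5.28 hours

Mon: 05:41–14:41 = 9 h 0 min; less 30 min break → 8 h 30 min
Tue: 05:41–13:25 = 7 h 44 min; less 30 min break → 7 h 14 min
Wed: 07:08–18:54 = 11 h 46 min; less 30 min break → 11 h 16 min
Thu: 09:52–17:25 = 7 h 33 min; less 30 min break → 7 h 3 min
Fri: 09:39–18:28 = 8 h 49 min; less 30 min break → 8 h 19 min
Sat: 07:56–15:21 = 7 h 25 min; less 30 min break → 6 h 55 min
Total worked: 49 h 17 min = 49.28 h.
Threshold 44 h → overtime 5 h 17 min, regular 44 h 0 min.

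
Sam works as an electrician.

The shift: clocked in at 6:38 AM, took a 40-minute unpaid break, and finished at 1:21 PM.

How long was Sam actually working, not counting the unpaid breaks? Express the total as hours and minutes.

6 h 3 min

The shift: 6:38 AM–1:21 PM = 6 h 43 min; less 40 min break → 6 h 3 min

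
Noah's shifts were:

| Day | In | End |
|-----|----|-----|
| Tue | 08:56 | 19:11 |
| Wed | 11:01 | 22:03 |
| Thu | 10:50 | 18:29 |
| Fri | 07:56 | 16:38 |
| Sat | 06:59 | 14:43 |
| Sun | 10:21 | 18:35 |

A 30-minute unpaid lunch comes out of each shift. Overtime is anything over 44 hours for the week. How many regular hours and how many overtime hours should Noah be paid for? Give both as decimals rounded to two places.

Regular 44.00 hours, overtime 6.60 hours

Tue: 08:56–19:11 = 10 h 15 min; less 30 min break → 9 h 45 min
Wed: 11:01–22:03 = 11 h 2 min; less 30 min break → 10 h 32 min
Thu: 10:50–18:29 = 7 h 39 min; less 30 min break → 7 h 9 min
Fri: 07:56–16:38 = 8 h 42 min; less 30 min break → 8 h 12 min
Sat: 06:59–14:43 = 7 h 44 min; less 30 min break → 7 h 14 min
Sun: 10:21–18:35 = 8 h 14 min; less 30 min break → 7 h 44 min
Total worked: 50 h 36 min = 50.60 h.
Threshold 44 h → overtime 6 h 36 min, regular 44 h 0 min.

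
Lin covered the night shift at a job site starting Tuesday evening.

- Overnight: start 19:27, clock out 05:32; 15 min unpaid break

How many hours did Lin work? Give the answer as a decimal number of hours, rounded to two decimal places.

9.83 hours

Overnight: 19:27 → midnight = 4 h 33 min; midnight → 05:32 = 5 h 32 min; span 10 h 5 min; less 15 min break → 9 h 50 min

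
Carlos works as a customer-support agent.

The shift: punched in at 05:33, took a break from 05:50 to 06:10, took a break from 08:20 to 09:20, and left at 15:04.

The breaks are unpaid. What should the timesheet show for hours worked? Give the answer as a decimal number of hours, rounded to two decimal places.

The shift: 05:33–15:04 = 9 h 31 min; less 80 min break → 8 h 11 min

8.18 hours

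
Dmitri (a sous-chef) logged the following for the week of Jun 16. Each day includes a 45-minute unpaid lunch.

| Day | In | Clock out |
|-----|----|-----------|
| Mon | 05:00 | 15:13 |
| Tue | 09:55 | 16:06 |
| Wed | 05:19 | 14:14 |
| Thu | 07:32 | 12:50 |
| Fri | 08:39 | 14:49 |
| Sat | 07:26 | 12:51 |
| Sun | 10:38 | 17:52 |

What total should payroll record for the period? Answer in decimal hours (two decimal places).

44.18 hours

Mon: 05:00–15:13 = 10 h 13 min; less 45 min break → 9 h 28 min
Tue: 09:55–16:06 = 6 h 11 min; less 45 min break → 5 h 26 min
Wed: 05:19–14:14 = 8 h 55 min; less 45 min break → 8 h 10 min
Thu: 07:32–12:50 = 5 h 18 min; less 45 min break → 4 h 33 min
Fri: 08:39–14:49 = 6 h 10 min; less 45 min break → 5 h 25 min
Sat: 07:26–12:51 = 5 h 25 min; less 45 min break → 4 h 40 min
Sun: 10:38–17:52 = 7 h 14 min; less 45 min break → 6 h 29 min
Total: 9 h 28 min + 5 h 26 min + 8 h 10 min + 4 h 33 min + 5 h 25 min + 4 h 40 min + 6 h 29 min = 44 h 11 min.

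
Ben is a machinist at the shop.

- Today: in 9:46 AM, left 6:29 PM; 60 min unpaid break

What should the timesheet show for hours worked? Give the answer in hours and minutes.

Today: 9:46 AM–6:29 PM = 8 h 43 min; less 60 min break → 7 h 43 min

7 h 43 min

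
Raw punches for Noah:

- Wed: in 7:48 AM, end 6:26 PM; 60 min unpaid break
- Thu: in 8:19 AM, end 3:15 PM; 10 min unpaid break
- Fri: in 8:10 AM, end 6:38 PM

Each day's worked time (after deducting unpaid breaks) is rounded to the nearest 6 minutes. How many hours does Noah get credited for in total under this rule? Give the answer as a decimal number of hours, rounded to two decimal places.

Wed: 7:48 AM–6:26 PM = 10 h 38 min − 60 min = 9 h 38 min → rounds to 9 h 36 min
Thu: 8:19 AM–3:15 PM = 6 h 56 min − 10 min = 6 h 46 min → rounds to 6 h 48 min
Fri: 8:10 AM–6:38 PM = 10 h 28 min → rounds to 10 h 30 min
Total credited: 26 h 54 min.

26.90 hours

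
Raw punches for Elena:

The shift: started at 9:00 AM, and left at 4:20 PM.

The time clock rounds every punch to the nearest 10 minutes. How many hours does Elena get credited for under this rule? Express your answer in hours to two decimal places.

7.33 hours

The shift: in 9:00 AM→9:00 AM, out 4:20 PM→4:20 PM; 7 h 20 min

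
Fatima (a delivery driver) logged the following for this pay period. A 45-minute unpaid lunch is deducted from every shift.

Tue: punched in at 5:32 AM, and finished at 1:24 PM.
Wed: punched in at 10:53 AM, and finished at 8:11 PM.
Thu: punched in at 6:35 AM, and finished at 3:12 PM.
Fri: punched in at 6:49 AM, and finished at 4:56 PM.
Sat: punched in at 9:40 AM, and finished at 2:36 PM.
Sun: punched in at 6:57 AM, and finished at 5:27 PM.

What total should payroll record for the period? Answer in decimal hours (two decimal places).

Tue: 5:32 AM–1:24 PM = 7 h 52 min; less 45 min break → 7 h 7 min
Wed: 10:53 AM–8:11 PM = 9 h 18 min; less 45 min break → 8 h 33 min
Thu: 6:35 AM–3:12 PM = 8 h 37 min; less 45 min break → 7 h 52 min
Fri: 6:49 AM–4:56 PM = 10 h 7 min; less 45 min break → 9 h 22 min
Sat: 9:40 AM–2:36 PM = 4 h 56 min; less 45 min break → 4 h 11 min
Sun: 6:57 AM–5:27 PM = 10 h 30 min; less 45 min break → 9 h 45 min
Total: 7 h 7 min + 8 h 33 min + 7 h 52 min + 9 h 22 min + 4 h 11 min + 9 h 45 min = 46 h 50 min.

46.83 hours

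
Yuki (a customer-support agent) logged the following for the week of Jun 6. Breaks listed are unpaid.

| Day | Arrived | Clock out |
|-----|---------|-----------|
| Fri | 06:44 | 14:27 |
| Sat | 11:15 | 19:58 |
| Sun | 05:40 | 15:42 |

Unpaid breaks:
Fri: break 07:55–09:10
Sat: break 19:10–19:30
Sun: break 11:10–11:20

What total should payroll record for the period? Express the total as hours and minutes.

24 h 43 min

Fri: 06:44–14:27 = 7 h 43 min; less 75 min break → 6 h 28 min
Sat: 11:15–19:58 = 8 h 43 min; less 20 min break → 8 h 23 min
Sun: 05:40–15:42 = 10 h 2 min; less 10 min break → 9 h 52 min
Total: 6 h 28 min + 8 h 23 min + 9 h 52 min = 24 h 43 min.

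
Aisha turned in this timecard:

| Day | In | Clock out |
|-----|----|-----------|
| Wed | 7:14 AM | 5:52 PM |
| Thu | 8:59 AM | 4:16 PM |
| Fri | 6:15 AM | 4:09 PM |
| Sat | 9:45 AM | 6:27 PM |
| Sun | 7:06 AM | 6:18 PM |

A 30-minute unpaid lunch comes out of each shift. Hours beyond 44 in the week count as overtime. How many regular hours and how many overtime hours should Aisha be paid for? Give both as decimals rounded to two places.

Wed: 7:14 AM–5:52 PM = 10 h 38 min; less 30 min break → 10 h 8 min
Thu: 8:59 AM–4:16 PM = 7 h 17 min; less 30 min break → 6 h 47 min
Fri: 6:15 AM–4:09 PM = 9 h 54 min; less 30 min break → 9 h 24 min
Sat: 9:45 AM–6:27 PM = 8 h 42 min; less 30 min break → 8 h 12 min
Sun: 7:06 AM–6:18 PM = 11 h 12 min; less 30 min break → 10 h 42 min
Total worked: 45 h 13 min = 45.22 h.
Threshold 44 h → overtime 1 h 13 min, regular 44 h 0 min.

Regular 44.00 hours, overtime 1.22 hours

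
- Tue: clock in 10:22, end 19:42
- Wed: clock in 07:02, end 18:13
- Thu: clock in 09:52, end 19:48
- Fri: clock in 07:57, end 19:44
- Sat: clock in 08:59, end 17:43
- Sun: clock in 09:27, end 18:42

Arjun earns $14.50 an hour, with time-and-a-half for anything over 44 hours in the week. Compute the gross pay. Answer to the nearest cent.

$990.71

Tue: 10:22–19:42 = 9 h 20 min
Wed: 07:02–18:13 = 11 h 11 min
Thu: 09:52–19:48 = 9 h 56 min
Fri: 07:57–19:44 = 11 h 47 min
Sat: 08:59–17:43 = 8 h 44 min
Sun: 09:27–18:42 = 9 h 15 min
Total worked: 60 h 13 min = 3613 min.
Regular 44 h 0 min = 2640 min at $14.50/h; overtime 16 h 13 min = 973 min at $21.75/h.
Pay = (2640 × $14.50 + 973 × $21.75) ÷ 60 = $990.71.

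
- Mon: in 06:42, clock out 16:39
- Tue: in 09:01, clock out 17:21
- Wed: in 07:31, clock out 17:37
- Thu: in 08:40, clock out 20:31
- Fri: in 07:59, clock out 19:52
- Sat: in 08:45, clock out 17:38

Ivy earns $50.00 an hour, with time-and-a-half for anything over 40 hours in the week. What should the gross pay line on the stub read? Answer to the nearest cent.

Mon: 06:42–16:39 = 9 h 57 min
Tue: 09:01–17:21 = 8 h 20 min
Wed: 07:31–17:37 = 10 h 6 min
Thu: 08:40–20:31 = 11 h 51 min
Fri: 07:59–19:52 = 11 h 53 min
Sat: 08:45–17:38 = 8 h 53 min
Total worked: 61 h 0 min = 3660 min.
Regular 40 h 0 min = 2400 min at $50.00/h; overtime 21 h 0 min = 1260 min at $75.00/h.
Pay = (2400 × $50.00 + 1260 × $75.00) ÷ 60 = $3575.00.

$3575.00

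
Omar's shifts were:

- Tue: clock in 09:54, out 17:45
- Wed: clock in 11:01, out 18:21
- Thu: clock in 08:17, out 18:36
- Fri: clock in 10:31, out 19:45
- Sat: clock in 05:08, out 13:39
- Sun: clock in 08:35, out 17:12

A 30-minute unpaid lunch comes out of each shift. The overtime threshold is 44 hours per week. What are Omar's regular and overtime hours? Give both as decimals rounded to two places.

Regular 44.00 hours, overtime 4.87 hours

Tue: 09:54–17:45 = 7 h 51 min; less 30 min break → 7 h 21 min
Wed: 11:01–18:21 = 7 h 20 min; less 30 min break → 6 h 50 min
Thu: 08:17–18:36 = 10 h 19 min; less 30 min break → 9 h 49 min
Fri: 10:31–19:45 = 9 h 14 min; less 30 min break → 8 h 44 min
Sat: 05:08–13:39 = 8 h 31 min; less 30 min break → 8 h 1 min
Sun: 08:35–17:12 = 8 h 37 min; less 30 min break → 8 h 7 min
Total worked: 48 h 52 min = 48.87 h.
Threshold 44 h → overtime 4 h 52 min, regular 44 h 0 min.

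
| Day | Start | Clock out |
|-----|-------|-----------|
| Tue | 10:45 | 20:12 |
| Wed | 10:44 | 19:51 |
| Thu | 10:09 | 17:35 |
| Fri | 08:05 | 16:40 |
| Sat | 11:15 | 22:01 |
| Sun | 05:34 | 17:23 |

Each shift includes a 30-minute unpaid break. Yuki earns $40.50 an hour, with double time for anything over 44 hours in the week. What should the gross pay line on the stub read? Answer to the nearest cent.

Tue: 10:45–20:12 = 9 h 27 min; less 30 min break → 8 h 57 min
Wed: 10:44–19:51 = 9 h 7 min; less 30 min break → 8 h 37 min
Thu: 10:09–17:35 = 7 h 26 min; less 30 min break → 6 h 56 min
Fri: 08:05–16:40 = 8 h 35 min; less 30 min break → 8 h 5 min
Sat: 11:15–22:01 = 10 h 46 min; less 30 min break → 10 h 16 min
Sun: 05:34–17:23 = 11 h 49 min; less 30 min break → 11 h 19 min
Total worked: 54 h 10 min = 3250 min.
Regular 44 h 0 min = 2640 min at $40.50/h; overtime 10 h 10 min = 610 min at $81.00/h.
Pay = (2640 × $40.50 + 610 × $81.00) ÷ 60 = $2605.50.

$2605.50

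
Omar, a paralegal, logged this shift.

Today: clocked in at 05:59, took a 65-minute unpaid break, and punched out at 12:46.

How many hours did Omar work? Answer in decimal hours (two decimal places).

Today: 05:59–12:46 = 6 h 47 min; less 65 min break → 5 h 42 min

5.70 hours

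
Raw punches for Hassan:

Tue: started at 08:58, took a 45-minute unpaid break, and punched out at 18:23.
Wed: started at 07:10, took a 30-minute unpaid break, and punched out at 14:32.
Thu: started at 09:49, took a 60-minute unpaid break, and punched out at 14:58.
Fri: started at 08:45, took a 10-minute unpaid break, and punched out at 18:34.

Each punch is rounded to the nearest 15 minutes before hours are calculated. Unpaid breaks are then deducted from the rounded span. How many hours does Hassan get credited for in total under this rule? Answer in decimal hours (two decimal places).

29.33 hours

Tue: in 08:58→09:00, out 18:23→18:30; 9 h 30 min − 45 min = 8 h 45 min
Wed: in 07:10→07:15, out 14:32→14:30; 7 h 15 min − 30 min = 6 h 45 min
Thu: in 09:49→09:45, out 14:58→15:00; 5 h 15 min − 60 min = 4 h 15 min
Fri: in 08:45→08:45, out 18:34→18:30; 9 h 45 min − 10 min = 9 h 35 min
Total credited: 29 h 20 min.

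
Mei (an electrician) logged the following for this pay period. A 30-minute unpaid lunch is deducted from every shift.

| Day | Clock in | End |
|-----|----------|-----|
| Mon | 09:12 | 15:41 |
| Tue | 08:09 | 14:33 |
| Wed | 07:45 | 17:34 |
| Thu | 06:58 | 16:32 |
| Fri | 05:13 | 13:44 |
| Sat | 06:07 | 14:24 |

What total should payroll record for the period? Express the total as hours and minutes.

46 h 4 min

Mon: 09:12–15:41 = 6 h 29 min; less 30 min break → 5 h 59 min
Tue: 08:09–14:33 = 6 h 24 min; less 30 min break → 5 h 54 min
Wed: 07:45–17:34 = 9 h 49 min; less 30 min break → 9 h 19 min
Thu: 06:58–16:32 = 9 h 34 min; less 30 min break → 9 h 4 min
Fri: 05:13–13:44 = 8 h 31 min; less 30 min break → 8 h 1 min
Sat: 06:07–14:24 = 8 h 17 min; less 30 min break → 7 h 47 min
Total: 5 h 59 min + 5 h 54 min + 9 h 19 min + 9 h 4 min + 8 h 1 min + 7 h 47 min = 46 h 4 min.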